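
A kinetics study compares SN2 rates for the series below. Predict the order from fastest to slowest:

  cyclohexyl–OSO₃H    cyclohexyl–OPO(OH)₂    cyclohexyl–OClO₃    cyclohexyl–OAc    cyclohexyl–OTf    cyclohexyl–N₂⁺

The skeletons are identical, so relative rate is governed entirely by leaving-group ability.
The more stable X⁻ (or X) is on its own — i.e. the weaker a base it is — the better a leaving group it makes.
cyclohexyl–N₂⁺ loses N₂: no meaningful conjugate acid; N₂ departs as an exceptionally stable neutral molecule
cyclohexyl–OTf loses OTf⁻: pKₐ(CF₃SO₃H (triflic acid)) ≈ -14
cyclohexyl–OClO₃ loses ClO₄⁻: pKₐ(HClO₄) ≈ -10
cyclohexyl–OSO₃H loses HSO₄⁻: pKₐ(H₂SO₄) ≈ -3
cyclohexyl–OPO(OH)₂ loses H₂PO₄⁻: pKₐ(H₃PO₄) ≈ 2.1
cyclohexyl–OAc loses AcO⁻: pKₐ(CH₃COOH) ≈ 4.8

cyclohexyl–N₂⁺ > cyclohexyl–OTf > cyclohexyl–OClO₃ > cyclohexyl–OSO₃H > cyclohexyl–OPO(OH)₂ > cyclohexyl–OAc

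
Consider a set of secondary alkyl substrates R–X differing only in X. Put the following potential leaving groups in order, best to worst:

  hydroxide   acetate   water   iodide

iodide > water > acetate > hydroxide

Leaving-group ability tracks the stability of the departed species; conjugate-acid pKₐ is the usual yardstick (lower pKₐ → better LG).
iodide: pKₐ(HI) ≈ -10
water: pKₐ(H₃O⁺) ≈ -1.7 — neutral; leaves from a protonated alcohol (R–OH₂⁺)
acetate: pKₐ(CH₃COOH) ≈ 4.8 — resonance-stabilised but still a weak base
hydroxide: pKₐ(H₂O) ≈ 15.7 — strong base; essentially never leaves without prior activation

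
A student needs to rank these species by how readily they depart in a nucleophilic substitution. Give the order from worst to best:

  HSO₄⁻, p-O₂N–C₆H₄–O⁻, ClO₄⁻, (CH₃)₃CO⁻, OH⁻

ClO₄⁻: pKₐ(HClO₄) ≈ -10
HSO₄⁻: pKₐ(H₂SO₄) ≈ -3
p-O₂N–C₆H₄–O⁻: pKₐ(p-nitrophenol) ≈ 7.2
OH⁻: pKₐ(H₂O) ≈ 15.7
(CH₃)₃CO⁻: pKₐ(t-BuOH) ≈ 18
Listed from poorest to best leaving group as asked.

(CH₃)₃CO⁻ < OH⁻ < p-O₂N–C₆H₄–O⁻ < HSO₄⁻ < ClO₄⁻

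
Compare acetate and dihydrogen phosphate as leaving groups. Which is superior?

dihydrogen phosphate

dihydrogen phosphate is the better leaving group.
pKₐ(H₃PO₄) ≈ 2.1 versus pKₐ(CH₃COOH) ≈ 4.8: dihydrogen phosphate is the much weaker base.
Moderate base; biological leaving group after further activation.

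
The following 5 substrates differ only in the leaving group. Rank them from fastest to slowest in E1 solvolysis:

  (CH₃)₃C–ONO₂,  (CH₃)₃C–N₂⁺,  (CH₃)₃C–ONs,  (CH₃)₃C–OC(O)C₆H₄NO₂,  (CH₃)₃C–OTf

With the same alkyl group throughout, only the leaving group differentiates the rates.
Rank by basicity of the departing species: weakest base leaves most easily.
(CH₃)₃C–N₂⁺ loses N₂: no meaningful conjugate acid; N₂ departs as an exceptionally stable neutral molecule
(CH₃)₃C–OTf loses OTf⁻: pKₐ(CF₃SO₃H (triflic acid)) ≈ -14
(CH₃)₃C–ONs loses ONs⁻: pKₐ(p-O₂NC₆H₄SO₃H) ≈ -3.5
(CH₃)₃C–ONO₂ loses NO₃⁻: pKₐ(HNO₃) ≈ -1.3
(CH₃)₃C–OC(O)C₆H₄NO₂ loses p-O₂N–C₆H₄–COO⁻: pKₐ(p-nitrobenzoic acid) ≈ 3.4

(CH₃)₃C–N₂⁺ > (CH₃)₃C–OTf > (CH₃)₃C–ONs > (CH₃)₃C–ONO₂ > (CH₃)₃C–OC(O)C₆H₄NO₂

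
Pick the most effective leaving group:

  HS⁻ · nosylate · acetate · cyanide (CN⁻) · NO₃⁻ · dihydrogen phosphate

nosylate: pKₐ(p-O₂NC₆H₄SO₃H) ≈ -3.5
NO₃⁻: pKₐ(HNO₃) ≈ -1.3
dihydrogen phosphate: pKₐ(H₃PO₄) ≈ 2.1
acetate: pKₐ(CH₃COOH) ≈ 4.8
HS⁻: pKₐ(H₂S) ≈ 7
cyanide (CN⁻): pKₐ(HCN) ≈ 9.2

nosylate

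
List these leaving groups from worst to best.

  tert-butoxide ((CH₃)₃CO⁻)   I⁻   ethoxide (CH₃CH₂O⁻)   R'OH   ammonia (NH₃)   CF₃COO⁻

tert-butoxide ((CH₃)₃CO⁻) < ethoxide (CH₃CH₂O⁻) < ammonia (NH₃) < CF₃COO⁻ < R'OH < I⁻

Rank by basicity of the departing species: weakest base leaves most easily.
I⁻: pKₐ(HI) ≈ -10
R'OH: pKₐ(R'OH₂⁺) ≈ -2.4
CF₃COO⁻: pKₐ(CF₃COOH) ≈ 0.2
ammonia (NH₃): pKₐ(NH₄⁺) ≈ 9.2
ethoxide (CH₃CH₂O⁻): pKₐ(CH₃CH₂OH) ≈ 16
tert-butoxide ((CH₃)₃CO⁻): pKₐ(t-BuOH) ≈ 18
The question asks for worst first, so the sequence is read in increasing leaving-group ability.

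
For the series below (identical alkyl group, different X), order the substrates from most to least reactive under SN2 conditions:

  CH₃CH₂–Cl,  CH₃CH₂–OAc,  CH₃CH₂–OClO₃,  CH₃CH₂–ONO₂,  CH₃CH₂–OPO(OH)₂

Identical carbon frameworks mean the comparison reduces to leaving-group quality.
Rank by basicity of the departing species: weakest base leaves most easily.
CH₃CH₂–OClO₃ loses ClO₄⁻: pKₐ(HClO₄) ≈ -10
CH₃CH₂–Cl loses Cl⁻: pKₐ(HCl) ≈ -7
CH₃CH₂–ONO₂ loses NO₃⁻: pKₐ(HNO₃) ≈ -1.3
CH₃CH₂–OPO(OH)₂ loses H₂PO₄⁻: pKₐ(H₃PO₄) ≈ 2.1
CH₃CH₂–OAc loses AcO⁻: pKₐ(CH₃COOH) ≈ 4.8

CH₃CH₂–OClO₃ > CH₃CH₂–Cl > CH₃CH₂–ONO₂ > CH₃CH₂–OPO(OH)₂ > CH₃CH₂–OAc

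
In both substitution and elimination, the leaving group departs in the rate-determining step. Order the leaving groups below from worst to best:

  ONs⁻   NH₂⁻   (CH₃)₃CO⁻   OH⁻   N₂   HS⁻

NH₂⁻ < (CH₃)₃CO⁻ < OH⁻ < HS⁻ < ONs⁻ < N₂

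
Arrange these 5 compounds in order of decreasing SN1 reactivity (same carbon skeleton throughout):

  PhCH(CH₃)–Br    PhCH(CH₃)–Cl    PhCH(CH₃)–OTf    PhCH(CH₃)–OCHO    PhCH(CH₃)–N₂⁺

Same R in every case — rank the leaving groups.
Rank by basicity of the departing species: weakest base leaves most easily.
PhCH(CH₃)–N₂⁺ loses N₂: no meaningful conjugate acid; N₂ departs as an exceptionally stable neutral molecule
PhCH(CH₃)–OTf loses OTf⁻: pKₐ(CF₃SO₃H (triflic acid)) ≈ -14
PhCH(CH₃)–Br loses Br⁻: pKₐ(HBr) ≈ -9
PhCH(CH₃)–Cl loses Cl⁻: pKₐ(HCl) ≈ -7
PhCH(CH₃)–OCHO loses HCOO⁻: pKₐ(HCOOH) ≈ 3.8

PhCH(CH₃)–N₂⁺ > PhCH(CH₃)–OTf > PhCH(CH₃)–Br > PhCH(CH₃)–Cl > PhCH(CH₃)–OCHO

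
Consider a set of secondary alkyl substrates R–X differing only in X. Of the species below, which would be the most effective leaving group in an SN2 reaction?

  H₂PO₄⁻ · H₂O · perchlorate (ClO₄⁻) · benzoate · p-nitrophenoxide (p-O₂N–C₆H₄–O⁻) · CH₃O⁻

Rank by basicity of the departing species: weakest base leaves most easily.
perchlorate (ClO₄⁻): pKₐ(HClO₄) ≈ -10
H₂O: pKₐ(H₃O⁺) ≈ -1.7
H₂PO₄⁻: pKₐ(H₃PO₄) ≈ 2.1
benzoate: pKₐ(C₆H₅COOH) ≈ 4.2
p-nitrophenoxide (p-O₂N–C₆H₄–O⁻): pKₐ(p-nitrophenol) ≈ 7.2
CH₃O⁻: pKₐ(CH₃OH) ≈ 15.5

perchlorate (ClO₄⁻)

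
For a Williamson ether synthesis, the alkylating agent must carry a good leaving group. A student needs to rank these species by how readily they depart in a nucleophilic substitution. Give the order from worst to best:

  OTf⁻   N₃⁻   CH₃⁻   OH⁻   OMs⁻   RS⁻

CH₃⁻ < OH⁻ < RS⁻ < N₃⁻ < OMs⁻ < OTf⁻

OTf⁻: pKₐ(CF₃SO₃H (triflic acid)) ≈ -14 — charge spread over three oxygens and a CF₃ group; the premier leaving group in synthesis
OMs⁻: pKₐ(CH₃SO₃H (MsOH)) ≈ -1.9
N₃⁻: pKₐ(HN₃) ≈ 4.7
RS⁻: pKₐ(RSH (a thiol)) ≈ 10.5
OH⁻: pKₐ(H₂O) ≈ 15.7 — strong base; essentially never leaves without prior activation
CH₃⁻: pKₐ(CH₄) ≈ 48 — unstabilised carbanion; the worst conceivable leaving group
Listed from poorest to best leaving group as asked.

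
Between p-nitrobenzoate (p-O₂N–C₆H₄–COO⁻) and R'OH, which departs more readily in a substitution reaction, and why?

R'OH

R'OH is the better leaving group.
pKₐ(R'OH₂⁺) ≈ -2.4 versus pKₐ(p-nitrobenzoic acid) ≈ 3.4: R'OH is the much weaker base.
Neutral; leaves from a protonated ether (an oxonium ion, R–O(H)R'⁺).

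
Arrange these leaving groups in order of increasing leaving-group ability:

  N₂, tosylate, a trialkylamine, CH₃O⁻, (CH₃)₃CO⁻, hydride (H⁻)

hydride (H⁻) < (CH₃)₃CO⁻ < CH₃O⁻ < a trialkylamine < tosylate < N₂

N₂: no meaningful conjugate acid; N₂ departs as an exceptionally stable neutral molecule
tosylate: pKₐ(p-CH₃C₆H₄SO₃H (TsOH)) ≈ -2.8
a trialkylamine: pKₐ(R'₃NH⁺) ≈ 10.7
CH₃O⁻: pKₐ(CH₃OH) ≈ 15.5 — strong base; alkoxides do not leave unassisted
(CH₃)₃CO⁻: pKₐ(t-BuOH) ≈ 18
hydride (H⁻): pKₐ(H₂) ≈ 36 — extremely strong base; leaves only in special hydride-transfer contexts
The question asks for worst first, so the sequence is read in increasing leaving-group ability.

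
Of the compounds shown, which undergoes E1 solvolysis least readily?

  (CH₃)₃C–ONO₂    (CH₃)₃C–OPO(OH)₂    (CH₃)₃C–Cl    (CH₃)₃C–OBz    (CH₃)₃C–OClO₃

Identical carbon frameworks mean the comparison reduces to leaving-group quality.
A good leaving group is a weak base: the lower the pKₐ of its conjugate acid, the more readily it departs.
(CH₃)₃C–OClO₃ loses ClO₄⁻: pKₐ(HClO₄) ≈ -10
(CH₃)₃C–Cl loses Cl⁻: pKₐ(HCl) ≈ -7
(CH₃)₃C–ONO₂ loses NO₃⁻: pKₐ(HNO₃) ≈ -1.3
(CH₃)₃C–OPO(OH)₂ loses H₂PO₄⁻: pKₐ(H₃PO₄) ≈ 2.1
(CH₃)₃C–OBz loses PhCOO⁻: pKₐ(C₆H₅COOH) ≈ 4.2

(CH₃)₃C–OBz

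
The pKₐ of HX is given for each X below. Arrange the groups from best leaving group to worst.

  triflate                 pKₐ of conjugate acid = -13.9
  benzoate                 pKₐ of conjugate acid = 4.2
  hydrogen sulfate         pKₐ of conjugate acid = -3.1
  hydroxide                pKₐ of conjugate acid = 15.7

triflate > hydrogen sulfate > benzoate > hydroxide

Lower conjugate-acid pKₐ ⇒ weaker base ⇒ better leaving group.
Sorting by the given values: triflate (-13.9), hydrogen sulfate (-3.1), benzoate (4.2), hydroxide (15.7).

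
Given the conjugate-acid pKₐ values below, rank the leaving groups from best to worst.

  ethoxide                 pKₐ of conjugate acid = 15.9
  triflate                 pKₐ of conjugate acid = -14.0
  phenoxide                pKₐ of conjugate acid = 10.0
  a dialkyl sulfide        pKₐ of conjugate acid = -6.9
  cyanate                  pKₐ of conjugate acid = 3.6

triflate > a dialkyl sulfide > cyanate > phenoxide > ethoxide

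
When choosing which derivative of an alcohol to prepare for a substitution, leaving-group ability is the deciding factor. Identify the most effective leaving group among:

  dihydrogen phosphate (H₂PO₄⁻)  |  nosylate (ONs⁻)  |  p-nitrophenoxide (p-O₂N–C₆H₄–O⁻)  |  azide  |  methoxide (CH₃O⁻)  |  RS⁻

A good leaving group is a weak base: the lower the pKₐ of its conjugate acid, the more readily it departs.
nosylate (ONs⁻): pKₐ(p-O₂NC₆H₄SO₃H) ≈ -3.5
dihydrogen phosphate (H₂PO₄⁻): pKₐ(H₃PO₄) ≈ 2.1
azide: pKₐ(HN₃) ≈ 4.7
p-nitrophenoxide (p-O₂N–C₆H₄–O⁻): pKₐ(p-nitrophenol) ≈ 7.2
RS⁻: pKₐ(RSH (a thiol)) ≈ 10.5
methoxide (CH₃O⁻): pKₐ(CH₃OH) ≈ 15.5

nosylate (ONs⁻)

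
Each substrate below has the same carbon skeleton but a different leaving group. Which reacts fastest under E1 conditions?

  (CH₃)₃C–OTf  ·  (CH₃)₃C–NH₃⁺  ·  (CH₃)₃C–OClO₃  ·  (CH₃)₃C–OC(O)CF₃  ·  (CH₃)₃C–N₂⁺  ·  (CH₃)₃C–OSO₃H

Same R in every case — rank the leaving groups.
Leaving-group ability tracks the stability of the departed species; conjugate-acid pKₐ is the usual yardstick (lower pKₐ → better LG).
(CH₃)₃C–N₂⁺ loses N₂: no meaningful conjugate acid; N₂ departs as an exceptionally stable neutral molecule
(CH₃)₃C–OTf loses OTf⁻: pKₐ(CF₃SO₃H (triflic acid)) ≈ -14
(CH₃)₃C–OClO₃ loses ClO₄⁻: pKₐ(HClO₄) ≈ -10
(CH₃)₃C–OSO₃H loses HSO₄⁻: pKₐ(H₂SO₄) ≈ -3
(CH₃)₃C–OC(O)CF₃ loses CF₃COO⁻: pKₐ(CF₃COOH) ≈ 0.2
(CH₃)₃C–NH₃⁺ loses NH₃: pKₐ(NH₄⁺) ≈ 9.2

(CH₃)₃C–N₂⁺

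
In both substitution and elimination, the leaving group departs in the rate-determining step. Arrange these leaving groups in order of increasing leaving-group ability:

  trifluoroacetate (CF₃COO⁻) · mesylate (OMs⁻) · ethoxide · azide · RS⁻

mesylate (OMs⁻): pKₐ(CH₃SO₃H (MsOH)) ≈ -1.9
trifluoroacetate (CF₃COO⁻): pKₐ(CF₃COOH) ≈ 0.2 — strongly electron-withdrawing CF₃ stabilises the carboxylate
azide: pKₐ(HN₃) ≈ 4.7
RS⁻: pKₐ(RSH (a thiol)) ≈ 10.5 — moderately basic; rarely leaves without activation
ethoxide: pKₐ(CH₃CH₂OH) ≈ 16
The question asks for worst first, so the sequence is read in increasing leaving-group ability.

ethoxide < RS⁻ < azide < trifluoroacetate (CF₃COO⁻) < mesylate (OMs⁻)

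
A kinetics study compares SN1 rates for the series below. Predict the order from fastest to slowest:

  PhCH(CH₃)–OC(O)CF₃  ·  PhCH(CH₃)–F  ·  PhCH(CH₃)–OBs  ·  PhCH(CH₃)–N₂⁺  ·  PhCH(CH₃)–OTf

PhCH(CH₃)–N₂⁺ > PhCH(CH₃)–OTf > PhCH(CH₃)–OBs > PhCH(CH₃)–OC(O)CF₃ > PhCH(CH₃)–F

The skeletons are identical, so relative rate is governed entirely by leaving-group ability.
The more stable X⁻ (or X) is on its own — i.e. the weaker a base it is — the better a leaving group it makes.
PhCH(CH₃)–N₂⁺ loses N₂: no meaningful conjugate acid; N₂ departs as an exceptionally stable neutral molecule
PhCH(CH₃)–OTf loses OTf⁻: pKₐ(CF₃SO₃H (triflic acid)) ≈ -14
PhCH(CH₃)–OBs loses OBs⁻: pKₐ(p-BrC₆H₄SO₃H) ≈ -2.8
PhCH(CH₃)–OC(O)CF₃ loses CF₃COO⁻: pKₐ(CF₃COOH) ≈ 0.2
PhCH(CH₃)–F loses F⁻: pKₐ(HF) ≈ 3.2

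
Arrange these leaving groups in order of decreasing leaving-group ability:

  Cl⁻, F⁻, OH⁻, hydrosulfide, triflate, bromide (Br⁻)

triflate > bromide (Br⁻) > Cl⁻ > F⁻ > hydrosulfide > OH⁻

triflate: pKₐ(CF₃SO₃H (triflic acid)) ≈ -14 — charge spread over three oxygens and a CF₃ group; the premier leaving group in synthesis
bromide (Br⁻): pKₐ(HBr) ≈ -9 — weak base; good leaving group
Cl⁻: pKₐ(HCl) ≈ -7 — moderately weak base
F⁻: pKₐ(HF) ≈ 3.2 — small and strongly basic; the poor halide leaving group
hydrosulfide: pKₐ(H₂S) ≈ 7
OH⁻: pKₐ(H₂O) ≈ 15.7 — strong base; essentially never leaves without prior activation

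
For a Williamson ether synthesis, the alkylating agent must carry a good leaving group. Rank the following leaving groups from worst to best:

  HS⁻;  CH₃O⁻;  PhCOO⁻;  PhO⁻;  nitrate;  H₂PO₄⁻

nitrate: pKₐ(HNO₃) ≈ -1.3
H₂PO₄⁻: pKₐ(H₃PO₄) ≈ 2.1
PhCOO⁻: pKₐ(C₆H₅COOH) ≈ 4.2
HS⁻: pKₐ(H₂S) ≈ 7
PhO⁻: pKₐ(C₆H₅OH (phenol)) ≈ 10
CH₃O⁻: pKₐ(CH₃OH) ≈ 15.5
Reversing gives the worst-to-best order requested.

CH₃O⁻ < PhO⁻ < HS⁻ < PhCOO⁻ < H₂PO₄⁻ < nitrate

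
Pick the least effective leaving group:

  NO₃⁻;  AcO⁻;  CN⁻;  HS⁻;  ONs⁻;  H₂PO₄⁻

CN⁻

ONs⁻: pKₐ(p-O₂NC₆H₄SO₃H) ≈ -3.5
NO₃⁻: pKₐ(HNO₃) ≈ -1.3
H₂PO₄⁻: pKₐ(H₃PO₄) ≈ 2.1
AcO⁻: pKₐ(CH₃COOH) ≈ 4.8
HS⁻: pKₐ(H₂S) ≈ 7
CN⁻: pKₐ(HCN) ≈ 9.2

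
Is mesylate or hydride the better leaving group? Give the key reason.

mesylate

mesylate is the better leaving group.
pKₐ(CH₃SO₃H (MsOH)) ≈ -1.9 versus pKₐ(H₂) ≈ 36: mesylate is the much weaker base.
Resonance-delocalised alkanesulfonate.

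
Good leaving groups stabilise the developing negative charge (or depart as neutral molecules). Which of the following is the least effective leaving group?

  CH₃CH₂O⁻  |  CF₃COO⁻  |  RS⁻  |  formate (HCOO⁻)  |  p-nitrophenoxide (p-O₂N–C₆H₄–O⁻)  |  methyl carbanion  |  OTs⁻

Rank by basicity of the departing species: weakest base leaves most easily.
OTs⁻: pKₐ(p-CH₃C₆H₄SO₃H (TsOH)) ≈ -2.8
CF₃COO⁻: pKₐ(CF₃COOH) ≈ 0.2
formate (HCOO⁻): pKₐ(HCOOH) ≈ 3.8
p-nitrophenoxide (p-O₂N–C₆H₄–O⁻): pKₐ(p-nitrophenol) ≈ 7.2
RS⁻: pKₐ(RSH (a thiol)) ≈ 10.5
CH₃CH₂O⁻: pKₐ(CH₃CH₂OH) ≈ 16
methyl carbanion: pKₐ(CH₄) ≈ 48

methyl carbanion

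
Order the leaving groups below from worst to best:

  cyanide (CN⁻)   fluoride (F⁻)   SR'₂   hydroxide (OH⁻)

hydroxide (OH⁻) < cyanide (CN⁻) < fluoride (F⁻) < SR'₂

SR'₂: pKₐ(R'₂SH⁺) ≈ -7
fluoride (F⁻): pKₐ(HF) ≈ 3.2
cyanide (CN⁻): pKₐ(HCN) ≈ 9.2
hydroxide (OH⁻): pKₐ(H₂O) ≈ 15.7
Reversing gives the worst-to-best order requested.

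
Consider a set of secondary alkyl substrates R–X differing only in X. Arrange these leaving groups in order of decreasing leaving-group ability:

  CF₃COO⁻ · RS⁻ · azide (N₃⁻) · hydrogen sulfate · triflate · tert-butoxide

triflate > hydrogen sulfate > CF₃COO⁻ > azide (N₃⁻) > RS⁻ > tert-butoxide

A good leaving group is a weak base: the lower the pKₐ of its conjugate acid, the more readily it departs.
triflate: pKₐ(CF₃SO₃H (triflic acid)) ≈ -14
hydrogen sulfate: pKₐ(H₂SO₄) ≈ -3
CF₃COO⁻: pKₐ(CF₃COOH) ≈ 0.2
azide (N₃⁻): pKₐ(HN₃) ≈ 4.7
RS⁻: pKₐ(RSH (a thiol)) ≈ 10.5
tert-butoxide: pKₐ(t-BuOH) ≈ 18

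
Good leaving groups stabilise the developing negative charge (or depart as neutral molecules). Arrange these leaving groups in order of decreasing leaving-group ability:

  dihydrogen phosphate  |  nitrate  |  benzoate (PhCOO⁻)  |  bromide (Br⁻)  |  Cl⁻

bromide (Br⁻) > Cl⁻ > nitrate > dihydrogen phosphate > benzoate (PhCOO⁻)

The more stable X⁻ (or X) is on its own — i.e. the weaker a base it is — the better a leaving group it makes.
bromide (Br⁻): pKₐ(HBr) ≈ -9
Cl⁻: pKₐ(HCl) ≈ -7
nitrate: pKₐ(HNO₃) ≈ -1.3
dihydrogen phosphate: pKₐ(H₃PO₄) ≈ 2.1
benzoate (PhCOO⁻): pKₐ(C₆H₅COOH) ≈ 4.2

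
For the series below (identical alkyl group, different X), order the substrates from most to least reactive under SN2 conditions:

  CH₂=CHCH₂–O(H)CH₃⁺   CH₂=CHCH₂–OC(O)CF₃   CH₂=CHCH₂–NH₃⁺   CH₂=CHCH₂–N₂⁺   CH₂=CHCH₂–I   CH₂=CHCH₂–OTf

Same R in every case — rank the leaving groups.
A good leaving group is a weak base: the lower the pKₐ of its conjugate acid, the more readily it departs.
CH₂=CHCH₂–N₂⁺ loses N₂: no meaningful conjugate acid; N₂ departs as an exceptionally stable neutral molecule
CH₂=CHCH₂–OTf loses OTf⁻: pKₐ(CF₃SO₃H (triflic acid)) ≈ -14
CH₂=CHCH₂–I loses I⁻: pKₐ(HI) ≈ -10
CH₂=CHCH₂–O(H)CH₃⁺ loses R'OH: pKₐ(R'OH₂⁺) ≈ -2.4
CH₂=CHCH₂–OC(O)CF₃ loses CF₃COO⁻: pKₐ(CF₃COOH) ≈ 0.2
CH₂=CHCH₂–NH₃⁺ loses NH₃: pKₐ(NH₄⁺) ≈ 9.2

CH₂=CHCH₂–N₂⁺ > CH₂=CHCH₂–OTf > CH₂=CHCH₂–I > CH₂=CHCH₂–O(H)CH₃⁺ > CH₂=CHCH₂–OC(O)CF₃ > CH₂=CHCH₂–NH₃⁺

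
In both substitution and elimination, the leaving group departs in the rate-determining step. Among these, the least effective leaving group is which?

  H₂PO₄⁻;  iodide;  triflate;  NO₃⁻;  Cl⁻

H₂PO₄⁻

The more stable X⁻ (or X) is on its own — i.e. the weaker a base it is — the better a leaving group it makes.
triflate: pKₐ(CF₃SO₃H (triflic acid)) ≈ -14
iodide: pKₐ(HI) ≈ -10
Cl⁻: pKₐ(HCl) ≈ -7
NO₃⁻: pKₐ(HNO₃) ≈ -1.3
H₂PO₄⁻: pKₐ(H₃PO₄) ≈ 2.1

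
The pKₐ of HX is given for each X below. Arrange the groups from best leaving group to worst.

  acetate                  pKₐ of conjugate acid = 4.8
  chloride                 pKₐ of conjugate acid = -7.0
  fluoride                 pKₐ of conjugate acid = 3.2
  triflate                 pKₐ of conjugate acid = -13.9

triflate > chloride > fluoride > acetate

Lower conjugate-acid pKₐ ⇒ weaker base ⇒ better leaving group.
Sorting by the given values: triflate (-13.9), chloride (-7.0), fluoride (3.2), acetate (4.8).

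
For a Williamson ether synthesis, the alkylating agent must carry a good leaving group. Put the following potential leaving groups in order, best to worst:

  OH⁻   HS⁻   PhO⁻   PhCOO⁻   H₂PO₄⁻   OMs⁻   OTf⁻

OTf⁻ > OMs⁻ > H₂PO₄⁻ > PhCOO⁻ > HS⁻ > PhO⁻ > OH⁻

Rank by basicity of the departing species: weakest base leaves most easily.
OTf⁻: pKₐ(CF₃SO₃H (triflic acid)) ≈ -14 — charge spread over three oxygens and a CF₃ group; the premier leaving group in synthesis
OMs⁻: pKₐ(CH₃SO₃H (MsOH)) ≈ -1.9 — resonance-delocalised alkanesulfonate
H₂PO₄⁻: pKₐ(H₃PO₄) ≈ 2.1
PhCOO⁻: pKₐ(C₆H₅COOH) ≈ 4.2
HS⁻: pKₐ(H₂S) ≈ 7 — larger and more polarisable than the oxygen analogue
PhO⁻: pKₐ(C₆H₅OH (phenol)) ≈ 10 — resonance into the ring helps, but still a poor LG
OH⁻: pKₐ(H₂O) ≈ 15.7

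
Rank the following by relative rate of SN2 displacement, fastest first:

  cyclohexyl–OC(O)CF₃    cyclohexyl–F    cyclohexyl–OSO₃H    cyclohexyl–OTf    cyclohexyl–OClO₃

With the same alkyl group throughout, only the leaving group differentiates the rates.
The more stable X⁻ (or X) is on its own — i.e. the weaker a base it is — the better a leaving group it makes.
cyclohexyl–OTf loses OTf⁻: pKₐ(CF₃SO₃H (triflic acid)) ≈ -14
cyclohexyl–OClO₃ loses ClO₄⁻: pKₐ(HClO₄) ≈ -10
cyclohexyl–OSO₃H loses HSO₄⁻: pKₐ(H₂SO₄) ≈ -3
cyclohexyl–OC(O)CF₃ loses CF₃COO⁻: pKₐ(CF₃COOH) ≈ 0.2
cyclohexyl–F loses F⁻: pKₐ(HF) ≈ 3.2

cyclohexyl–OTf > cyclohexyl–OClO₃ > cyclohexyl–OSO₃H > cyclohexyl–OC(O)CF₃ > cyclohexyl–F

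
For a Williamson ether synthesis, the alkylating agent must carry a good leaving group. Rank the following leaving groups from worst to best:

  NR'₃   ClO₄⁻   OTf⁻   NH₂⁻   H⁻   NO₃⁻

NH₂⁻ < H⁻ < NR'₃ < NO₃⁻ < ClO₄⁻ < OTf⁻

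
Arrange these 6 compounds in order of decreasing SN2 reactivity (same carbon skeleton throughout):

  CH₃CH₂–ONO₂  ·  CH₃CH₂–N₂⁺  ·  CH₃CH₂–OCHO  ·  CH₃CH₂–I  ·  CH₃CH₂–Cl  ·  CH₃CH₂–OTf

Identical carbon frameworks mean the comparison reduces to leaving-group quality.
Rank by basicity of the departing species: weakest base leaves most easily.
CH₃CH₂–N₂⁺ loses N₂: no meaningful conjugate acid; N₂ departs as an exceptionally stable neutral molecule
CH₃CH₂–OTf loses OTf⁻: pKₐ(CF₃SO₃H (triflic acid)) ≈ -14
CH₃CH₂–I loses I⁻: pKₐ(HI) ≈ -10
CH₃CH₂–Cl loses Cl⁻: pKₐ(HCl) ≈ -7
CH₃CH₂–ONO₂ loses NO₃⁻: pKₐ(HNO₃) ≈ -1.3
CH₃CH₂–OCHO loses HCOO⁻: pKₐ(HCOOH) ≈ 3.8

CH₃CH₂–N₂⁺ > CH₃CH₂–OTf > CH₃CH₂–I > CH₃CH₂–Cl > CH₃CH₂–ONO₂ > CH₃CH₂–OCHO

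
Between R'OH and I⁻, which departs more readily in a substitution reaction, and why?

I⁻

I⁻ is the better leaving group.
pKₐ(HI) ≈ -10 versus pKₐ(R'OH₂⁺) ≈ -2.4: I⁻ is the much weaker base.
Large, highly polarisable; very weak base.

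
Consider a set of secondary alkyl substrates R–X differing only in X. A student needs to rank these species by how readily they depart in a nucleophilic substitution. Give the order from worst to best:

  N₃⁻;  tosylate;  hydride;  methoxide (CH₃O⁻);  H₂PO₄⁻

hydride < methoxide (CH₃O⁻) < N₃⁻ < H₂PO₄⁻ < tosylate

A good leaving group is a weak base: the lower the pKₐ of its conjugate acid, the more readily it departs.
tosylate: pKₐ(p-CH₃C₆H₄SO₃H (TsOH)) ≈ -2.8 — resonance-delocalised arenesulfonate
H₂PO₄⁻: pKₐ(H₃PO₄) ≈ 2.1 — moderate base; biological leaving group after further activation
N₃⁻: pKₐ(HN₃) ≈ 4.7 — linear, resonance-stabilised
methoxide (CH₃O⁻): pKₐ(CH₃OH) ≈ 15.5 — strong base; alkoxides do not leave unassisted
hydride: pKₐ(H₂) ≈ 36 — extremely strong base; leaves only in special hydride-transfer contexts
Listed from poorest to best leaving group as asked.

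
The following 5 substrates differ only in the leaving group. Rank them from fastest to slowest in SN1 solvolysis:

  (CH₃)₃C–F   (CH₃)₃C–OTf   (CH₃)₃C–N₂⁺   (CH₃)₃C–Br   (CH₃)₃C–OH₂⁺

With the same alkyl group throughout, only the leaving group differentiates the rates.
The more stable X⁻ (or X) is on its own — i.e. the weaker a base it is — the better a leaving group it makes.
(CH₃)₃C–N₂⁺ loses N₂: no meaningful conjugate acid; N₂ departs as an exceptionally stable neutral molecule
(CH₃)₃C–OTf loses OTf⁻: pKₐ(CF₃SO₃H (triflic acid)) ≈ -14
(CH₃)₃C–Br loses Br⁻: pKₐ(HBr) ≈ -9
(CH₃)₃C–OH₂⁺ loses H₂O: pKₐ(H₃O⁺) ≈ -1.7
(CH₃)₃C–F loses F⁻: pKₐ(HF) ≈ 3.2

(CH₃)₃C–N₂⁺ > (CH₃)₃C–OTf > (CH₃)₃C–Br > (CH₃)₃C–OH₂⁺ > (CH₃)₃C–F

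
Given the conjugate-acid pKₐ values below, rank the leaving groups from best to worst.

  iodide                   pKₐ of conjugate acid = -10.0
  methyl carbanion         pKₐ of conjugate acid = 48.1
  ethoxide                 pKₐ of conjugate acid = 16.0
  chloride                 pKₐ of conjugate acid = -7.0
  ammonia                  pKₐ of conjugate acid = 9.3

iodide > chloride > ammonia > ethoxide > methyl carbanion

Lower conjugate-acid pKₐ ⇒ weaker base ⇒ better leaving group.
Sorting by the given values: iodide (-10.0), chloride (-7.0), ammonia (9.3), ethoxide (16.0), methyl carbanion (48.1).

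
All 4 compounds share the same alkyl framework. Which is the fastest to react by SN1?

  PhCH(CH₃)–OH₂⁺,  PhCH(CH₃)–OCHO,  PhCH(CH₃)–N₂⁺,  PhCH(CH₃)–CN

With the same alkyl group throughout, only the leaving group differentiates the rates.
The more stable X⁻ (or X) is on its own — i.e. the weaker a base it is — the better a leaving group it makes.
PhCH(CH₃)–N₂⁺ loses N₂: no meaningful conjugate acid; N₂ departs as an exceptionally stable neutral molecule
PhCH(CH₃)–OH₂⁺ loses H₂O: pKₐ(H₃O⁺) ≈ -1.7
PhCH(CH₃)–OCHO loses HCOO⁻: pKₐ(HCOOH) ≈ 3.8
PhCH(CH₃)–CN loses CN⁻: pKₐ(HCN) ≈ 9.2

PhCH(CH₃)–N₂⁺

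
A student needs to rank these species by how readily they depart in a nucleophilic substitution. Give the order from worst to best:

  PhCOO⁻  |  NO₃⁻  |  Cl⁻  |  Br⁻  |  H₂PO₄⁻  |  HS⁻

HS⁻ < PhCOO⁻ < H₂PO₄⁻ < NO₃⁻ < Cl⁻ < Br⁻

Br⁻: pKₐ(HBr) ≈ -9
Cl⁻: pKₐ(HCl) ≈ -7
NO₃⁻: pKₐ(HNO₃) ≈ -1.3
H₂PO₄⁻: pKₐ(H₃PO₄) ≈ 2.1
PhCOO⁻: pKₐ(C₆H₅COOH) ≈ 4.2
HS⁻: pKₐ(H₂S) ≈ 7
Reversing gives the worst-to-best order requested.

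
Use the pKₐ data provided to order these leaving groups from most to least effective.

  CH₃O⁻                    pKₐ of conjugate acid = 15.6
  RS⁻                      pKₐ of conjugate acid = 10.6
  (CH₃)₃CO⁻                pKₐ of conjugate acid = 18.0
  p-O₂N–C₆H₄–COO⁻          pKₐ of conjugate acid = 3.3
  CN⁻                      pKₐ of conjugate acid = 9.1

p-O₂N–C₆H₄–COO⁻ > CN⁻ > RS⁻ > CH₃O⁻ > (CH₃)₃CO⁻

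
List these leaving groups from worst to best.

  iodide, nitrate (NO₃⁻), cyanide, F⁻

iodide: pKₐ(HI) ≈ -10
nitrate (NO₃⁻): pKₐ(HNO₃) ≈ -1.3 — resonance-delocalised over three oxygens
F⁻: pKₐ(HF) ≈ 3.2
cyanide: pKₐ(HCN) ≈ 9.2
The question asks for worst first, so the sequence is read in increasing leaving-group ability.

cyanide < F⁻ < nitrate (NO₃⁻) < iodide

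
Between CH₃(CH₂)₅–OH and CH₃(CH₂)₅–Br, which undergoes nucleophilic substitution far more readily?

CH₃(CH₂)₅–Br

From CH₃(CH₂)₅–OH the departing group would be OH⁻ (pKₐ(H₂O) ≈ 15.7). Strong base; essentially never leaves without prior activation.
From CH₃(CH₂)₅–Br the leaving group is Br⁻ (pKₐ(HBr) ≈ -9). Weak base; good leaving group.
(In practice CH₃(CH₂)₅–Br is made from CH₃(CH₂)₅–OH by treatment with PBr₃, replacing the hydroxyl with bromide.)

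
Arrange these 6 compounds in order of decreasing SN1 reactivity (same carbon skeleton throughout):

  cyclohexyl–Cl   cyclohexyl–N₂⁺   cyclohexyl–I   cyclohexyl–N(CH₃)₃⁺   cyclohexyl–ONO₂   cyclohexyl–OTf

With the same alkyl group throughout, only the leaving group differentiates the rates.
The more stable X⁻ (or X) is on its own — i.e. the weaker a base it is — the better a leaving group it makes.
cyclohexyl–N₂⁺ loses N₂: no meaningful conjugate acid; N₂ departs as an exceptionally stable neutral molecule
cyclohexyl–OTf loses OTf⁻: pKₐ(CF₃SO₃H (triflic acid)) ≈ -14
cyclohexyl–I loses I⁻: pKₐ(HI) ≈ -10
cyclohexyl–Cl loses Cl⁻: pKₐ(HCl) ≈ -7
cyclohexyl–ONO₂ loses NO₃⁻: pKₐ(HNO₃) ≈ -1.3
cyclohexyl–N(CH₃)₃⁺ loses NR'₃: pKₐ(R'₃NH⁺) ≈ 10.7

cyclohexyl–N₂⁺ > cyclohexyl–OTf > cyclohexyl–I > cyclohexyl–Cl > cyclohexyl–ONO₂ > cyclohexyl–N(CH₃)₃⁺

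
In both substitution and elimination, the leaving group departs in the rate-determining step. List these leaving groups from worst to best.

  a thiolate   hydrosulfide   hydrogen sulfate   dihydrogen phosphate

The more stable X⁻ (or X) is on its own — i.e. the weaker a base it is — the better a leaving group it makes.
hydrogen sulfate: pKₐ(H₂SO₄) ≈ -3
dihydrogen phosphate: pKₐ(H₃PO₄) ≈ 2.1
hydrosulfide: pKₐ(H₂S) ≈ 7
a thiolate: pKₐ(RSH (a thiol)) ≈ 10.5
Listed from poorest to best leaving group as asked.

a thiolate < hydrosulfide < dihydrogen phosphate < hydrogen sulfate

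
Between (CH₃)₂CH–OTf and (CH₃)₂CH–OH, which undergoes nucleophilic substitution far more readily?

(CH₃)₂CH–OTf

From (CH₃)₂CH–OH the departing group would be OH⁻ (pKₐ(H₂O) ≈ 15.7). Strong base; essentially never leaves without prior activation.
From (CH₃)₂CH–OTf the leaving group is OTf⁻ (pKₐ(CF₃SO₃H (triflic acid)) ≈ -14). Charge spread over three oxygens and a CF₃ group; the premier leaving group in synthesis.
(In practice (CH₃)₂CH–OTf is made from (CH₃)₂CH–OH by treatment with Tf₂O / 2,6-lutidine, converting the hydroxyl into a triflate.)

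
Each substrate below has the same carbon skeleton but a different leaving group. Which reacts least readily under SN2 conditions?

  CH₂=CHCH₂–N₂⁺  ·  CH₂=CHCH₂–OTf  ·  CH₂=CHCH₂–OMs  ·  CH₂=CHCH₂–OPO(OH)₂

CH₂=CHCH₂–OPO(OH)₂

Identical carbon frameworks mean the comparison reduces to leaving-group quality.
A good leaving group is a weak base: the lower the pKₐ of its conjugate acid, the more readily it departs.
CH₂=CHCH₂–N₂⁺ loses N₂: no meaningful conjugate acid; N₂ departs as an exceptionally stable neutral molecule
CH₂=CHCH₂–OTf loses OTf⁻: pKₐ(CF₃SO₃H (triflic acid)) ≈ -14
CH₂=CHCH₂–OMs loses OMs⁻: pKₐ(CH₃SO₃H (MsOH)) ≈ -1.9
CH₂=CHCH₂–OPO(OH)₂ loses H₂PO₄⁻: pKₐ(H₃PO₄) ≈ 2.1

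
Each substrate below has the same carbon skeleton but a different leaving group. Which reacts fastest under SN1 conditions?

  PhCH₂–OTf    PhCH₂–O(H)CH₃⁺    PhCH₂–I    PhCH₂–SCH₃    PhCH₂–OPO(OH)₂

Identical carbon frameworks mean the comparison reduces to leaving-group quality.
Leaving-group ability tracks the stability of the departed species; conjugate-acid pKₐ is the usual yardstick (lower pKₐ → better LG).
PhCH₂–OTf loses OTf⁻: pKₐ(CF₃SO₃H (triflic acid)) ≈ -14
PhCH₂–I loses I⁻: pKₐ(HI) ≈ -10
PhCH₂–O(H)CH₃⁺ loses R'OH: pKₐ(R'OH₂⁺) ≈ -2.4
PhCH₂–OPO(OH)₂ loses H₂PO₄⁻: pKₐ(H₃PO₄) ≈ 2.1
PhCH₂–SCH₃ loses RS⁻: pKₐ(RSH (a thiol)) ≈ 10.5

PhCH₂–OTf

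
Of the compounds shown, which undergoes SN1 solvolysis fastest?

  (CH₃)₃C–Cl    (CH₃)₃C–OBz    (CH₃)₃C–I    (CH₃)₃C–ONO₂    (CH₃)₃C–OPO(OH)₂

(CH₃)₃C–I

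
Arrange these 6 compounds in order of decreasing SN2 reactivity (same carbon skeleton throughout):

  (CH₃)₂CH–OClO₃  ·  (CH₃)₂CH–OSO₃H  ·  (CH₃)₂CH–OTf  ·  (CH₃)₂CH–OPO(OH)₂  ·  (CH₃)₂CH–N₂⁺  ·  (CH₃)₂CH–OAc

(CH₃)₂CH–N₂⁺ > (CH₃)₂CH–OTf > (CH₃)₂CH–OClO₃ > (CH₃)₂CH–OSO₃H > (CH₃)₂CH–OPO(OH)₂ > (CH₃)₂CH–OAc

The skeletons are identical, so relative rate is governed entirely by leaving-group ability.
The more stable X⁻ (or X) is on its own — i.e. the weaker a base it is — the better a leaving group it makes.
(CH₃)₂CH–N₂⁺ loses N₂: no meaningful conjugate acid; N₂ departs as an exceptionally stable neutral molecule
(CH₃)₂CH–OTf loses OTf⁻: pKₐ(CF₃SO₃H (triflic acid)) ≈ -14
(CH₃)₂CH–OClO₃ loses ClO₄⁻: pKₐ(HClO₄) ≈ -10
(CH₃)₂CH–OSO₃H loses HSO₄⁻: pKₐ(H₂SO₄) ≈ -3
(CH₃)₂CH–OPO(OH)₂ loses H₂PO₄⁻: pKₐ(H₃PO₄) ≈ 2.1
(CH₃)₂CH–OAc loses AcO⁻: pKₐ(CH₃COOH) ≈ 4.8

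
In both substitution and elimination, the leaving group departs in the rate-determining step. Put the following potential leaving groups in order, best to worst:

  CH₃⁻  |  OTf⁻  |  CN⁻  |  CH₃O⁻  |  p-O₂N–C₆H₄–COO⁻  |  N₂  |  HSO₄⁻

N₂ > OTf⁻ > HSO₄⁻ > p-O₂N–C₆H₄–COO⁻ > CN⁻ > CH₃O⁻ > CH₃⁻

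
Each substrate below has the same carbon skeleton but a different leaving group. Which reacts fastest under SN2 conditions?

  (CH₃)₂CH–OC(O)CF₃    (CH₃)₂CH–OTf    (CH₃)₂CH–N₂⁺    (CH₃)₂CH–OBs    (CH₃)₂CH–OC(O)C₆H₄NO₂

(CH₃)₂CH–N₂⁺

Identical carbon frameworks mean the comparison reduces to leaving-group quality.
Rank by basicity of the departing species: weakest base leaves most easily.
(CH₃)₂CH–N₂⁺ loses N₂: no meaningful conjugate acid; N₂ departs as an exceptionally stable neutral molecule
(CH₃)₂CH–OTf loses OTf⁻: pKₐ(CF₃SO₃H (triflic acid)) ≈ -14
(CH₃)₂CH–OBs loses OBs⁻: pKₐ(p-BrC₆H₄SO₃H) ≈ -2.8
(CH₃)₂CH–OC(O)CF₃ loses CF₃COO⁻: pKₐ(CF₃COOH) ≈ 0.2
(CH₃)₂CH–OC(O)C₆H₄NO₂ loses p-O₂N–C₆H₄–COO⁻: pKₐ(p-nitrobenzoic acid) ≈ 3.4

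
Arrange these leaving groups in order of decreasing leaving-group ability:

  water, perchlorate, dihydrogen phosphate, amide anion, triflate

A good leaving group is a weak base: the lower the pKₐ of its conjugate acid, the more readily it departs.
triflate: pKₐ(CF₃SO₃H (triflic acid)) ≈ -14
perchlorate: pKₐ(HClO₄) ≈ -10
water: pKₐ(H₃O⁺) ≈ -1.7
dihydrogen phosphate: pKₐ(H₃PO₄) ≈ 2.1
amide anion: pKₐ(NH₃) ≈ 38

triflate > perchlorate > water > dihydrogen phosphate > amide anion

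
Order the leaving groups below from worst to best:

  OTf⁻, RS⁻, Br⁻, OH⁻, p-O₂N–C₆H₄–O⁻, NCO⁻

The more stable X⁻ (or X) is on its own — i.e. the weaker a base it is — the better a leaving group it makes.
OTf⁻: pKₐ(CF₃SO₃H (triflic acid)) ≈ -14
Br⁻: pKₐ(HBr) ≈ -9
NCO⁻: pKₐ(HOCN) ≈ 3.5
p-O₂N–C₆H₄–O⁻: pKₐ(p-nitrophenol) ≈ 7.2
RS⁻: pKₐ(RSH (a thiol)) ≈ 10.5
OH⁻: pKₐ(H₂O) ≈ 15.7
Listed from poorest to best leaving group as asked.

OH⁻ < RS⁻ < p-O₂N–C₆H₄–O⁻ < NCO⁻ < Br⁻ < OTf⁻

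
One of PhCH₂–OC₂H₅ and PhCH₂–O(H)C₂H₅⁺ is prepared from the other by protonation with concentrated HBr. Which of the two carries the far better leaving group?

PhCH₂–O(H)C₂H₅⁺

From PhCH₂–OC₂H₅ the departing group would be CH₃CH₂O⁻ (pKₐ(CH₃CH₂OH) ≈ 16). Strong base; alkoxides do not leave unassisted.
From PhCH₂–O(H)C₂H₅⁺ the leaving group is R'OH (pKₐ(R'OH₂⁺) ≈ -2.4). Neutral; leaves from a protonated ether (an oxonium ion, R–O(H)R'⁺).
Protonation with concentrated HBr works by allowing neutral ethanol, rather than ethoxide, to depart, making PhCH₂–O(H)C₂H₅⁺ enormously more reactive.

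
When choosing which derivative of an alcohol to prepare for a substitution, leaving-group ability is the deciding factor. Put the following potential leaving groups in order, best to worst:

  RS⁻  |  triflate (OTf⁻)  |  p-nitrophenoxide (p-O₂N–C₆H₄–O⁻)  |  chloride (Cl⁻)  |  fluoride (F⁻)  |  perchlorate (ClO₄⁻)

triflate (OTf⁻): pKₐ(CF₃SO₃H (triflic acid)) ≈ -14
perchlorate (ClO₄⁻): pKₐ(HClO₄) ≈ -10 — extremely weak base; rarely used for safety reasons
chloride (Cl⁻): pKₐ(HCl) ≈ -7 — moderately weak base
fluoride (F⁻): pKₐ(HF) ≈ 3.2
p-nitrophenoxide (p-O₂N–C₆H₄–O⁻): pKₐ(p-nitrophenol) ≈ 7.2
RS⁻: pKₐ(RSH (a thiol)) ≈ 10.5 — moderately basic; rarely leaves without activation

triflate (OTf⁻) > perchlorate (ClO₄⁻) > chloride (Cl⁻) > fluoride (F⁻) > p-nitrophenoxide (p-O₂N–C₆H₄–O⁻) > RS⁻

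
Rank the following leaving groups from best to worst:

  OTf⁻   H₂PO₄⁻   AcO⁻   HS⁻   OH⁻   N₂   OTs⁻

Leaving-group ability tracks the stability of the departed species; conjugate-acid pKₐ is the usual yardstick (lower pKₐ → better LG).
N₂: no meaningful conjugate acid; N₂ departs as an exceptionally stable neutral molecule
OTf⁻: pKₐ(CF₃SO₃H (triflic acid)) ≈ -14 — charge spread over three oxygens and a CF₃ group; the premier leaving group in synthesis
OTs⁻: pKₐ(p-CH₃C₆H₄SO₃H (TsOH)) ≈ -2.8 — resonance-delocalised arenesulfonate
H₂PO₄⁻: pKₐ(H₃PO₄) ≈ 2.1
AcO⁻: pKₐ(CH₃COOH) ≈ 4.8
HS⁻: pKₐ(H₂S) ≈ 7 — larger and more polarisable than the oxygen analogue
OH⁻: pKₐ(H₂O) ≈ 15.7

N₂ > OTf⁻ > OTs⁻ > H₂PO₄⁻ > AcO⁻ > HS⁻ > OH⁻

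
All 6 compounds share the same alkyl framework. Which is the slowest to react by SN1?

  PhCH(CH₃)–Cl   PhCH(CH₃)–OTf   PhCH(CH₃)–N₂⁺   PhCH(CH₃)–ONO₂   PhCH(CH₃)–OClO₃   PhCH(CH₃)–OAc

PhCH(CH₃)–OAc

Identical carbon frameworks mean the comparison reduces to leaving-group quality.
Rank by basicity of the departing species: weakest base leaves most easily.
PhCH(CH₃)–N₂⁺ loses N₂: no meaningful conjugate acid; N₂ departs as an exceptionally stable neutral molecule
PhCH(CH₃)–OTf loses OTf⁻: pKₐ(CF₃SO₃H (triflic acid)) ≈ -14
PhCH(CH₃)–OClO₃ loses ClO₄⁻: pKₐ(HClO₄) ≈ -10
PhCH(CH₃)–Cl loses Cl⁻: pKₐ(HCl) ≈ -7
PhCH(CH₃)–ONO₂ loses NO₃⁻: pKₐ(HNO₃) ≈ -1.3
PhCH(CH₃)–OAc loses AcO⁻: pKₐ(CH₃COOH) ≈ 4.8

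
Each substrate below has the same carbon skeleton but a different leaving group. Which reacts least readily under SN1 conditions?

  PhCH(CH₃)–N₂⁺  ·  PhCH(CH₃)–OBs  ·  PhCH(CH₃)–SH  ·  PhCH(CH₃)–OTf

PhCH(CH₃)–SH

Identical carbon frameworks mean the comparison reduces to leaving-group quality.
Leaving-group ability tracks the stability of the departed species; conjugate-acid pKₐ is the usual yardstick (lower pKₐ → better LG).
PhCH(CH₃)–N₂⁺ loses N₂: no meaningful conjugate acid; N₂ departs as an exceptionally stable neutral molecule
PhCH(CH₃)–OTf loses OTf⁻: pKₐ(CF₃SO₃H (triflic acid)) ≈ -14
PhCH(CH₃)–OBs loses OBs⁻: pKₐ(p-BrC₆H₄SO₃H) ≈ -2.8
PhCH(CH₃)–SH loses HS⁻: pKₐ(H₂S) ≈ 7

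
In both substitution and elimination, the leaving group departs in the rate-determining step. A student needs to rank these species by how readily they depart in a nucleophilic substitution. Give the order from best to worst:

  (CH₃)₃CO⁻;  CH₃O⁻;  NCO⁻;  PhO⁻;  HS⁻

NCO⁻ > HS⁻ > PhO⁻ > CH₃O⁻ > (CH₃)₃CO⁻

NCO⁻: pKₐ(HOCN) ≈ 3.5 — resonance between N and O
HS⁻: pKₐ(H₂S) ≈ 7 — larger and more polarisable than the oxygen analogue
PhO⁻: pKₐ(C₆H₅OH (phenol)) ≈ 10
CH₃O⁻: pKₐ(CH₃OH) ≈ 15.5
(CH₃)₃CO⁻: pKₐ(t-BuOH) ≈ 18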